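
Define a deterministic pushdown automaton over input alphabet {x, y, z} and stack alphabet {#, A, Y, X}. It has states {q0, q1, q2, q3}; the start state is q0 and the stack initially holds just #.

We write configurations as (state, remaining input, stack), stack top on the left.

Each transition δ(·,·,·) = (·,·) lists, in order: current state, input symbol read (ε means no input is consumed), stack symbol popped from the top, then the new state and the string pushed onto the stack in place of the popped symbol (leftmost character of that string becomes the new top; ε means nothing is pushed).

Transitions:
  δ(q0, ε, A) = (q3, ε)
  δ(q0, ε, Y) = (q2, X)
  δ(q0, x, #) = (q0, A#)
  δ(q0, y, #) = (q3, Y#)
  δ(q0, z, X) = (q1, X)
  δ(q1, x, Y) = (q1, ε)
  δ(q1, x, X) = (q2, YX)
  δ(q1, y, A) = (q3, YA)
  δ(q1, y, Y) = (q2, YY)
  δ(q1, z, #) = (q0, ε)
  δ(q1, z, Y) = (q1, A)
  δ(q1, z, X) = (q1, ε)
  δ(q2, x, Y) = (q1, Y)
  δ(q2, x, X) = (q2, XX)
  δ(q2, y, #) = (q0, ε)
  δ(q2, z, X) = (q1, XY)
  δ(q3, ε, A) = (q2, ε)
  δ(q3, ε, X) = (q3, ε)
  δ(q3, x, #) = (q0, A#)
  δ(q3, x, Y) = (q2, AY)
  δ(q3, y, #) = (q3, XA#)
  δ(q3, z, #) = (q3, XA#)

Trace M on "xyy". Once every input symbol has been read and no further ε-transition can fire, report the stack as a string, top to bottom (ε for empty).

(q0, xyy, #)
  read x, top #: go to q0, push A# → (q0, yy, A#)
  ε-move, top A: go to q3, push ε → (q3, yy, #)
  read y, top #: go to q3, push XA# → (q3, y, XA#)
  ε-move, top X: go to q3, push ε → (q3, y, A#)
  ε-move, top A: go to q2, push ε → (q2, y, #)
  read y, top #: go to q0, push ε → (q0, ε, ε)
All input consumed in state q0 with stack ε.

ε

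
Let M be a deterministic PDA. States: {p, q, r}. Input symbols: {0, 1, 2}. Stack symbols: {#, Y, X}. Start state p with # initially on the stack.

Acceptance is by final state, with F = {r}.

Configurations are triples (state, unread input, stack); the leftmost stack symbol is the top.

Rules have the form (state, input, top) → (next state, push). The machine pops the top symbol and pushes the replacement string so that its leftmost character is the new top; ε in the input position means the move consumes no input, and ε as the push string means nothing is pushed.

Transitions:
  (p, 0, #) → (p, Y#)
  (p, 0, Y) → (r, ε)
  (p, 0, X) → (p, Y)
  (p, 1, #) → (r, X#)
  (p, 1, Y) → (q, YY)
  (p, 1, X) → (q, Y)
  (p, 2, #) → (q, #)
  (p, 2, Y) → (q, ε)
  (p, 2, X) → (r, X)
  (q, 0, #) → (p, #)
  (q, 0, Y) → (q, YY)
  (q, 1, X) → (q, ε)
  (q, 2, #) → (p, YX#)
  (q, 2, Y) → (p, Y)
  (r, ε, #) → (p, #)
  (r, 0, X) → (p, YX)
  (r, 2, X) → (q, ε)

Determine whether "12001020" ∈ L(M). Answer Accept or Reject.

Accept

(p, 12001020, #)
  read 1, top #: go to r, push X# → (r, 2001020, X#)
  read 2, top X: go to q, push ε → (q, 001020, #)
  read 0, top #: go to p, push # → (p, 01020, #)
  read 0, top #: go to p, push Y# → (p, 1020, Y#)
  read 1, top Y: go to q, push YY → (q, 020, YY#)
  read 0, top Y: go to q, push YY → (q, 20, YYY#)
  read 2, top Y: go to p, push Y → (p, 0, YYY#)
  read 0, top Y: go to r, push ε → (r, ε, YY#)
All input consumed; state r ∈ F.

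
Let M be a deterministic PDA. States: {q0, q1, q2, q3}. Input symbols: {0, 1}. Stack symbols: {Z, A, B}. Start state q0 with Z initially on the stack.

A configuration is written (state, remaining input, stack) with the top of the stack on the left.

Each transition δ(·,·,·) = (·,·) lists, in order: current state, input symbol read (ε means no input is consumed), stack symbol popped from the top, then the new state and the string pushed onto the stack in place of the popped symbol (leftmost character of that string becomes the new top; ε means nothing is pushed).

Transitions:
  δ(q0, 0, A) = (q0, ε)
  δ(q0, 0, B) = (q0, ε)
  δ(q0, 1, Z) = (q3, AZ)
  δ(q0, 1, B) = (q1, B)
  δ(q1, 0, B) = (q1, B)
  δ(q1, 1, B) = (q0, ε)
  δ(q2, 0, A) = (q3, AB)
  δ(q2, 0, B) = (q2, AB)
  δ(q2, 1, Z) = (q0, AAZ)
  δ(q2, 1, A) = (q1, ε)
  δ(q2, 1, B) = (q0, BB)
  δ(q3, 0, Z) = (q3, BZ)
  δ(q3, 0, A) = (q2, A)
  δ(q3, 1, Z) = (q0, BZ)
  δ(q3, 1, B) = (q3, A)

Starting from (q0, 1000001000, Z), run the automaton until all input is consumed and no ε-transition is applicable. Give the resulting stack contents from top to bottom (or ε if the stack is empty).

BBZ

(q0, 1000001000, Z)
  read 1, top Z: go to q3, push AZ → (q3, 000001000, AZ)
  read 0, top A: go to q2, push A → (q2, 00001000, AZ)
  read 0, top A: go to q3, push AB → (q3, 0001000, ABZ)
  read 0, top A: go to q2, push A → (q2, 001000, ABZ)
  read 0, top A: go to q3, push AB → (q3, 01000, ABBZ)
  read 0, top A: go to q2, push A → (q2, 1000, ABBZ)
  read 1, top A: go to q1, push ε → (q1, 000, BBZ)
  read 0, top B: go to q1, push B → (q1, 00, BBZ)
  read 0, top B: go to q1, push B → (q1, 0, BBZ)
  read 0, top B: go to q1, push B → (q1, ε, BBZ)
All input consumed in state q1 with stack BBZ.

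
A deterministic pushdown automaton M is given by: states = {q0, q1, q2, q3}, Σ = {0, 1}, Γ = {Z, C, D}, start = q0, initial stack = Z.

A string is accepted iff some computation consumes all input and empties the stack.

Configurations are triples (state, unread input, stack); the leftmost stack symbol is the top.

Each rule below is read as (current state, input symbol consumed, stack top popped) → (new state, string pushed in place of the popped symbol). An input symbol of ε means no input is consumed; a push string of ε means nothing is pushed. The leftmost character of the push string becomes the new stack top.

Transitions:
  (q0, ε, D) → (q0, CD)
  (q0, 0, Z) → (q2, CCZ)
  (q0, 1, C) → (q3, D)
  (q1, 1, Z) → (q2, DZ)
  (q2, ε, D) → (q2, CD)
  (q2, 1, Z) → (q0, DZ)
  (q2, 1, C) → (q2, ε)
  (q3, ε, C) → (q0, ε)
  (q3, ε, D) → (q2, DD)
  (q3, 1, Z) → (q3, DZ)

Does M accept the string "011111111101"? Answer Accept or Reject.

Reject

(q0, 011111111101, Z) ⊢ (q2, 11111111101, CCZ) ⊢ (q2, 1111111101, CZ) ⊢ (q2, 111111101, Z) ⊢ (q0, 11111101, DZ) ⊢ (q0, 11111101, CDZ) ⊢ (q3, 1111101, DDZ) ⊢ (q2, 1111101, DDDZ) ⊢ (q2, 1111101, CDDDZ) ⊢ (q2, 111101, DDDZ) ⊢ (q2, 111101, CDDDZ) ⊢ (q2, 11101, DDDZ) ⊢ (q2, 11101, CDDDZ) ⊢ (q2, 1101, DDDZ) ⊢ (q2, 1101, CDDDZ) ⊢ (q2, 101, DDDZ) ⊢ (q2, 101, CDDDZ) ⊢ (q2, 01, DDDZ) ⊢ (q2, 01, CDDDZ)
No transition applies at (q2, 01, CDDDZ); input not fully consumed.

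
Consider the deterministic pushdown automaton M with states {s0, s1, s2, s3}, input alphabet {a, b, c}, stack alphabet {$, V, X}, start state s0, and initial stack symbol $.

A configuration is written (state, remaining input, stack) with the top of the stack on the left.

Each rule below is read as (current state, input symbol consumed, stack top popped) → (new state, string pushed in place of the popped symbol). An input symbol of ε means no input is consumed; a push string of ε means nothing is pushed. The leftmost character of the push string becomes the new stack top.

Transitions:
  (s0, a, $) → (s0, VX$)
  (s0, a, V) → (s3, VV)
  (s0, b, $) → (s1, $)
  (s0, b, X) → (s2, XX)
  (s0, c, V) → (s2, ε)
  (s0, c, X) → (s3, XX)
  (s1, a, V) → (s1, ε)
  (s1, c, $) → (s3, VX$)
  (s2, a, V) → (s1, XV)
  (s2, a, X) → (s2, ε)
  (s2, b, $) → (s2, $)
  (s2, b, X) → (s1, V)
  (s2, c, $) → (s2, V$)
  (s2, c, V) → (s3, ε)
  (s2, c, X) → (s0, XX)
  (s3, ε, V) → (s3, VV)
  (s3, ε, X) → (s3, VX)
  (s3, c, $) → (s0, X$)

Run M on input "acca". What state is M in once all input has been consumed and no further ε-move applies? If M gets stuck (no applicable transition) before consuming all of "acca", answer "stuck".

stuck

(s0, acca, $)
  read a, top $: go to s0, push VX$ → (s0, cca, VX$)
  read c, top V: go to s2, push ε → (s2, ca, X$)
  read c, top X: go to s0, push XX → (s0, a, XX$)
No transition for (s0, a, top X); M blocks with input a remaining.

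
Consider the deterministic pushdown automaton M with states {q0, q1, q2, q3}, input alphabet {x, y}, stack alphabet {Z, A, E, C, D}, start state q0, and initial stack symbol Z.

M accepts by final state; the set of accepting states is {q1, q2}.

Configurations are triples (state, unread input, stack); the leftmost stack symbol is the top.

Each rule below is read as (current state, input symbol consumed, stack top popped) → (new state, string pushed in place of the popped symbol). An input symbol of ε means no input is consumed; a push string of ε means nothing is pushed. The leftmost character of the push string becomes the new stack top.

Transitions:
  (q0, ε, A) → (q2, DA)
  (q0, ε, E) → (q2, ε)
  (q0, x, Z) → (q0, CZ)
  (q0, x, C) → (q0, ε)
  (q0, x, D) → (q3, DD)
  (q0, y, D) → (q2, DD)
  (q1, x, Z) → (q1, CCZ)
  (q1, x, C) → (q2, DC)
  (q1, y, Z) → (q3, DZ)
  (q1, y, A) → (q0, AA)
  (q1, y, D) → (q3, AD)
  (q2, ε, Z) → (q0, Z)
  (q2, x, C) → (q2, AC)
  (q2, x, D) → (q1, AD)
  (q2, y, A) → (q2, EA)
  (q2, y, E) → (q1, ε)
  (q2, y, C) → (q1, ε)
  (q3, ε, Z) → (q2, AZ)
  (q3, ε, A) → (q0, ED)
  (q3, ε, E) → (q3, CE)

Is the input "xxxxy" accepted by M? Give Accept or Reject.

Reject

(q0, xxxxy, Z)
  read x, top Z: go to q0, push CZ → (q0, xxxy, CZ)
  read x, top C: go to q0, push ε → (q0, xxy, Z)
  read x, top Z: go to q0, push CZ → (q0, xy, CZ)
  read x, top C: go to q0, push ε → (q0, y, Z)
No transition applies at (q0, y, Z); input not fully consumed.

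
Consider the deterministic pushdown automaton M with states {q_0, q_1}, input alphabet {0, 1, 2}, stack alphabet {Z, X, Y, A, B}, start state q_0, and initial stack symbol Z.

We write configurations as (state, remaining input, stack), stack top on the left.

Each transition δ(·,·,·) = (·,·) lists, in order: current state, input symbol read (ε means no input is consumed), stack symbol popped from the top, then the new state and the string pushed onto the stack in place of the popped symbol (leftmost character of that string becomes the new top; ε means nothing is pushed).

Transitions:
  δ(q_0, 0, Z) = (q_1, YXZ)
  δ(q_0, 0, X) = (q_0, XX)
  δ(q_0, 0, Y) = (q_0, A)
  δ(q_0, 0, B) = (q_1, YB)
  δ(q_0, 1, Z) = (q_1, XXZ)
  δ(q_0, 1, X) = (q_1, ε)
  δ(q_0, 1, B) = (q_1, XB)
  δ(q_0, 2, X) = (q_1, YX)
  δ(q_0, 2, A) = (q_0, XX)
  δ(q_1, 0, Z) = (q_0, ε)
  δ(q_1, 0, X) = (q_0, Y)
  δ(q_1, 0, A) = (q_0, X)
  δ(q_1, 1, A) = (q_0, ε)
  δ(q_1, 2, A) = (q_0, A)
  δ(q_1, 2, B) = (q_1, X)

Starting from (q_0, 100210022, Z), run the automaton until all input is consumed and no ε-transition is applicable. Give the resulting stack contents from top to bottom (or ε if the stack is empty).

(q_0, 100210022, Z) ⊢ (q_1, 00210022, XXZ) ⊢ (q_0, 0210022, YXZ) ⊢ (q_0, 210022, AXZ) ⊢ (q_0, 10022, XXXZ) ⊢ (q_1, 0022, XXZ) ⊢ (q_0, 022, YXZ) ⊢ (q_0, 22, AXZ) ⊢ (q_0, 2, XXXZ) ⊢ (q_1, ε, YXXXZ)
All input consumed in state q_1 with stack YXXXZ.

YXXXZ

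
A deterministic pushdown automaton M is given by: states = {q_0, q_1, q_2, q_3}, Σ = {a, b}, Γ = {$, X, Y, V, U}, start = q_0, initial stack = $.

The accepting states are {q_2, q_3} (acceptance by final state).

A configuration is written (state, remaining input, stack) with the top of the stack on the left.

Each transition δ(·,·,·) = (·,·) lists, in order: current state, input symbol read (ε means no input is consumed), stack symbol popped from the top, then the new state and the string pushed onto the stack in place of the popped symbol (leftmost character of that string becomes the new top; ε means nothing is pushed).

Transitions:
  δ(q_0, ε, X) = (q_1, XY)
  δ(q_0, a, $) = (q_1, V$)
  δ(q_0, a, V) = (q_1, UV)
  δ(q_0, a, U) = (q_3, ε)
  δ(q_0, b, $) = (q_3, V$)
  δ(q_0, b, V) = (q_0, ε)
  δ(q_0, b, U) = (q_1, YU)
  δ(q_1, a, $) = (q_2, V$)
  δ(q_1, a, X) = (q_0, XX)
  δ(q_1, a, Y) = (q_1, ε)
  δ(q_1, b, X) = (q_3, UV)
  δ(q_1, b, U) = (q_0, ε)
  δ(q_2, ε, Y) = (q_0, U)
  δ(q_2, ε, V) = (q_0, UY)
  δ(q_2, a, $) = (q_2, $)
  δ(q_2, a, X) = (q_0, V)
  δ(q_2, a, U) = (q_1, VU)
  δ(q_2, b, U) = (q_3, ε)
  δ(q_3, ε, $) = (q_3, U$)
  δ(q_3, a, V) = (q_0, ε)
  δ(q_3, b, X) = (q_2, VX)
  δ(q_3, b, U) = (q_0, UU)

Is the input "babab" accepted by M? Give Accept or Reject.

Accept

(q_0, babab, $)
  read b, top $: go to q_3, push V$ → (q_3, abab, V$)
  read a, top V: go to q_0, push ε → (q_0, bab, $)
  read b, top $: go to q_3, push V$ → (q_3, ab, V$)
  read a, top V: go to q_0, push ε → (q_0, b, $)
  read b, top $: go to q_3, push V$ → (q_3, ε, V$)
All input consumed; state q_3 ∈ F.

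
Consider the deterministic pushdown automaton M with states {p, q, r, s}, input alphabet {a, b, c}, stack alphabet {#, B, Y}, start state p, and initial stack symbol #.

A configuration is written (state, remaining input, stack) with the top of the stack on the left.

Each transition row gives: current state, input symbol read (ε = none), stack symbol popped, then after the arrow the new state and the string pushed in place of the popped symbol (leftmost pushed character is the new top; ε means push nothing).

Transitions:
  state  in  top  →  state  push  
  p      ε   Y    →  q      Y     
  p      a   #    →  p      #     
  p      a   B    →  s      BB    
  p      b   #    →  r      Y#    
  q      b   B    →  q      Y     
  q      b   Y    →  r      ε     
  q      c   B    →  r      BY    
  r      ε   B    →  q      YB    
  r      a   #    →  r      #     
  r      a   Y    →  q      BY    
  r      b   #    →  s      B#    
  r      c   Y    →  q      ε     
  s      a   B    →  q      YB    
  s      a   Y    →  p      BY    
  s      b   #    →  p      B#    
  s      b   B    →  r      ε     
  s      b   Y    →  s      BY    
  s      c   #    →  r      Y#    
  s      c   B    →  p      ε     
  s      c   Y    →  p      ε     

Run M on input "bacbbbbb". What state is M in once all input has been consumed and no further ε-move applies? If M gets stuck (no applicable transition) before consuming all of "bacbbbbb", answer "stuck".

(p, bacbbbbb, #)
  read b, top #: go to r, push Y# → (r, acbbbbb, Y#)
  read a, top Y: go to q, push BY → (q, cbbbbb, BY#)
  read c, top B: go to r, push BY → (r, bbbbb, BYY#)
  ε-move, top B: go to q, push YB → (q, bbbbb, YBYY#)
  read b, top Y: go to r, push ε → (r, bbbb, BYY#)
  ε-move, top B: go to q, push YB → (q, bbbb, YBYY#)
  read b, top Y: go to r, push ε → (r, bbb, BYY#)
  ε-move, top B: go to q, push YB → (q, bbb, YBYY#)
  read b, top Y: go to r, push ε → (r, bb, BYY#)
  ε-move, top B: go to q, push YB → (q, bb, YBYY#)
  read b, top Y: go to r, push ε → (r, b, BYY#)
  ε-move, top B: go to q, push YB → (q, b, YBYY#)
  read b, top Y: go to r, push ε → (r, ε, BYY#)
  ε-move, top B: go to q, push YB → (q, ε, YBYY#)
All input consumed; M is in state q.

q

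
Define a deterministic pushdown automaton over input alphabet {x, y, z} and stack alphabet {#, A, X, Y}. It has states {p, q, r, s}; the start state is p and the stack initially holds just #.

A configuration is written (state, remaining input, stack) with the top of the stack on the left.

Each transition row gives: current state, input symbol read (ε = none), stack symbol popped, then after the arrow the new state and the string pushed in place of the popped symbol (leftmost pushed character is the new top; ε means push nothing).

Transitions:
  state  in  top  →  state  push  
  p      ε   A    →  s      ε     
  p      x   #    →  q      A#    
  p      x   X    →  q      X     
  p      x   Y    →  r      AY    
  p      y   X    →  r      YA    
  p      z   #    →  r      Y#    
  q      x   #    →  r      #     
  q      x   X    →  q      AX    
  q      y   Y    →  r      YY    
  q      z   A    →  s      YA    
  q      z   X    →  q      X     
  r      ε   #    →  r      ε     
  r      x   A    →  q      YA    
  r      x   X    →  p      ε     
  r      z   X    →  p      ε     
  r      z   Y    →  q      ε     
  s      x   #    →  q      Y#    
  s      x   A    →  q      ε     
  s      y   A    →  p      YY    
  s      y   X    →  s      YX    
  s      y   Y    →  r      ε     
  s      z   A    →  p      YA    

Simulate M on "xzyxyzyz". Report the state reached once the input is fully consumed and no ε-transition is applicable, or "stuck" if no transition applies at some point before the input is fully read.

q

(p, xzyxyzyz, #)
  read x, top #: go to q, push A# → (q, zyxyzyz, A#)
  read z, top A: go to s, push YA → (s, yxyzyz, YA#)
  read y, top Y: go to r, push ε → (r, xyzyz, A#)
  read x, top A: go to q, push YA → (q, yzyz, YA#)
  read y, top Y: go to r, push YY → (r, zyz, YYA#)
  read z, top Y: go to q, push ε → (q, yz, YA#)
  read y, top Y: go to r, push YY → (r, z, YYA#)
  read z, top Y: go to q, push ε → (q, ε, YA#)
All input consumed; M is in state q.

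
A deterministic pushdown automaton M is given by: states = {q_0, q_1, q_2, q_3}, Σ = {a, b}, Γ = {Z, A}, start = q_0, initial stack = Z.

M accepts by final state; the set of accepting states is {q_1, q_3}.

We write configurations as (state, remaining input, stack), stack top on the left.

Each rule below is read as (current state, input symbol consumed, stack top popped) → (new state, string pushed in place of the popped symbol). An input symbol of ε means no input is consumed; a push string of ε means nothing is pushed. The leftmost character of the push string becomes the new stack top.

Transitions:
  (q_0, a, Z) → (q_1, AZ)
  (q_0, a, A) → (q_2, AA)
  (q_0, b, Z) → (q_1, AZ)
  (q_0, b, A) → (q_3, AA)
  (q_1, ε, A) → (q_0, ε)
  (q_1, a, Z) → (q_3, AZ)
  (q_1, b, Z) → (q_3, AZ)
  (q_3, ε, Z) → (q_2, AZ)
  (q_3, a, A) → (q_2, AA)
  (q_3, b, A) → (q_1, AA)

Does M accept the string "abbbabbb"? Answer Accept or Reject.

Accept

(q_0, abbbabbb, Z) ⊢ (q_1, bbbabbb, AZ) ⊢ (q_0, bbbabbb, Z) ⊢ (q_1, bbabbb, AZ) ⊢ (q_0, bbabbb, Z) ⊢ (q_1, babbb, AZ) ⊢ (q_0, babbb, Z) ⊢ (q_1, abbb, AZ) ⊢ (q_0, abbb, Z) ⊢ (q_1, bbb, AZ) ⊢ (q_0, bbb, Z) ⊢ (q_1, bb, AZ) ⊢ (q_0, bb, Z) ⊢ (q_1, b, AZ) ⊢ (q_0, b, Z) ⊢ (q_1, ε, AZ)
All input consumed; state q_1 ∈ F.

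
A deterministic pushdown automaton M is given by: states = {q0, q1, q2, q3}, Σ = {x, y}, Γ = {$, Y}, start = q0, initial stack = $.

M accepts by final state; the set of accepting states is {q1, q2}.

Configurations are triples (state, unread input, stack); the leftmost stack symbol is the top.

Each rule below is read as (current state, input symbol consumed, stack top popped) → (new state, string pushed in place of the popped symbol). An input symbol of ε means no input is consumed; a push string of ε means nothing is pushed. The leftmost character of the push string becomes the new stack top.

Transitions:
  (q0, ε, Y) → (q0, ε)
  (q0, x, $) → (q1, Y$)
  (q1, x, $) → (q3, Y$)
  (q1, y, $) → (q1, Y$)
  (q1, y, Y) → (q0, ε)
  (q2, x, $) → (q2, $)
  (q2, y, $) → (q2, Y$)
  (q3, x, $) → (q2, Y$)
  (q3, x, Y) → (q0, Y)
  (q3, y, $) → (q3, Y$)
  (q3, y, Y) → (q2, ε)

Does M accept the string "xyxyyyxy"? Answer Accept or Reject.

(q0, xyxyyyxy, $) ⊢ (q1, yxyyyxy, Y$) ⊢ (q0, xyyyxy, $) ⊢ (q1, yyyxy, Y$) ⊢ (q0, yyxy, $)
No transition applies at (q0, yyxy, $); input not fully consumed.

Reject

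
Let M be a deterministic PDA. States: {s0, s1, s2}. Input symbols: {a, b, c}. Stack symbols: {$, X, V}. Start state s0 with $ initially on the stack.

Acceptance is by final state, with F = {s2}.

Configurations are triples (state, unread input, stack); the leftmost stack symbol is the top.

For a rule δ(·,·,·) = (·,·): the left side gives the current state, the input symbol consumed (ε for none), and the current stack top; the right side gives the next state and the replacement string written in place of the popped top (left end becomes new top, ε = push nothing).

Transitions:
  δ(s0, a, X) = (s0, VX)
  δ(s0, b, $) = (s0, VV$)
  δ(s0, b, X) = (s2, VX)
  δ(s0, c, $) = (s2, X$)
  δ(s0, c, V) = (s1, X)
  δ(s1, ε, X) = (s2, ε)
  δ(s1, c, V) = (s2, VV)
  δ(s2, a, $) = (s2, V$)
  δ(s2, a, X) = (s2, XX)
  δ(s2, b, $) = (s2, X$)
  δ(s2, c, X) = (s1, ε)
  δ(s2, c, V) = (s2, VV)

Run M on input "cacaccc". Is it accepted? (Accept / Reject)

(s0, cacaccc, $)
  read c, top $: go to s2, push X$ → (s2, acaccc, X$)
  read a, top X: go to s2, push XX → (s2, caccc, XX$)
  read c, top X: go to s1, push ε → (s1, accc, X$)
  ε-move, top X: go to s2, push ε → (s2, accc, $)
  read a, top $: go to s2, push V$ → (s2, ccc, V$)
  read c, top V: go to s2, push VV → (s2, cc, VV$)
  read c, top V: go to s2, push VV → (s2, c, VVV$)
  read c, top V: go to s2, push VV → (s2, ε, VVVV$)
All input consumed; state s2 ∈ F.

Accept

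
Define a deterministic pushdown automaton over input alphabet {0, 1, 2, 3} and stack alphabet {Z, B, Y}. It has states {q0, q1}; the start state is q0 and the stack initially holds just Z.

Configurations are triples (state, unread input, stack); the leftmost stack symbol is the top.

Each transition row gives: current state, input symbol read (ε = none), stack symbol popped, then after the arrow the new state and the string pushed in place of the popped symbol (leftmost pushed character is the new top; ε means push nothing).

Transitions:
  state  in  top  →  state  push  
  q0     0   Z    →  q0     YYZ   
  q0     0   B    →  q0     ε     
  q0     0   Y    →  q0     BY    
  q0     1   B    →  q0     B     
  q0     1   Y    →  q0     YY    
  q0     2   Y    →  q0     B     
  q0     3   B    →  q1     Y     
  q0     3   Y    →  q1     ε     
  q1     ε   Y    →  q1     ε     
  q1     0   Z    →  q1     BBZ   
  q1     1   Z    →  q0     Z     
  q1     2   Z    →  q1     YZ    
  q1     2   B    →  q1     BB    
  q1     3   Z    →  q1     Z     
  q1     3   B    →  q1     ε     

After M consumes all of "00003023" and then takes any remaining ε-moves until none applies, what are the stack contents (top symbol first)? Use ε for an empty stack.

BBZ

(q0, 00003023, Z)
  read 0, top Z: go to q0, push YYZ → (q0, 0003023, YYZ)
  read 0, top Y: go to q0, push BY → (q0, 003023, BYYZ)
  read 0, top B: go to q0, push ε → (q0, 03023, YYZ)
  read 0, top Y: go to q0, push BY → (q0, 3023, BYYZ)
  read 3, top B: go to q1, push Y → (q1, 023, YYYZ)
  ε-move, top Y: go to q1, push ε → (q1, 023, YYZ)
  ε-move, top Y: go to q1, push ε → (q1, 023, YZ)
  ε-move, top Y: go to q1, push ε → (q1, 023, Z)
  read 0, top Z: go to q1, push BBZ → (q1, 23, BBZ)
  read 2, top B: go to q1, push BB → (q1, 3, BBBZ)
  read 3, top B: go to q1, push ε → (q1, ε, BBZ)
All input consumed in state q1 with stack BBZ.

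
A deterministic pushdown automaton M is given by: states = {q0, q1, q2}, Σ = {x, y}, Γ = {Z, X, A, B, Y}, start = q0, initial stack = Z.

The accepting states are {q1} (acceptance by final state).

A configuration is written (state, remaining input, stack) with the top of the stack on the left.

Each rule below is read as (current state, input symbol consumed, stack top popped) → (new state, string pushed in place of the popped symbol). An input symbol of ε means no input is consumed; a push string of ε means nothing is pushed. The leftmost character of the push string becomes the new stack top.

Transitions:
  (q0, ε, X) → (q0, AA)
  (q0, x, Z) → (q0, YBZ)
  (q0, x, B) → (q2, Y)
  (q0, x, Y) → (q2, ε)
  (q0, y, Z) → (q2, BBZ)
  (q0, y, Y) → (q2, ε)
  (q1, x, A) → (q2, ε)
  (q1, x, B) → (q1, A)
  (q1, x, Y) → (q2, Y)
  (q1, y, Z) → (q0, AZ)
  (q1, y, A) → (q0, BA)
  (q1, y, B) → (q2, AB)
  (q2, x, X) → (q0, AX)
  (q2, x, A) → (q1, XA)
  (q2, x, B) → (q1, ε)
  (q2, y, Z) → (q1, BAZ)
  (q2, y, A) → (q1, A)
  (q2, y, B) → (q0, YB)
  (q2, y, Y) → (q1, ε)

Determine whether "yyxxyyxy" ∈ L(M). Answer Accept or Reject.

(q0, yyxxyyxy, Z)
  read y, top Z: go to q2, push BBZ → (q2, yxxyyxy, BBZ)
  read y, top B: go to q0, push YB → (q0, xxyyxy, YBBZ)
  read x, top Y: go to q2, push ε → (q2, xyyxy, BBZ)
  read x, top B: go to q1, push ε → (q1, yyxy, BZ)
  read y, top B: go to q2, push AB → (q2, yxy, ABZ)
  read y, top A: go to q1, push A → (q1, xy, ABZ)
  read x, top A: go to q2, push ε → (q2, y, BZ)
  read y, top B: go to q0, push YB → (q0, ε, YBZ)
All input consumed; state q0 ∉ F and no further ε-move applies.

Reject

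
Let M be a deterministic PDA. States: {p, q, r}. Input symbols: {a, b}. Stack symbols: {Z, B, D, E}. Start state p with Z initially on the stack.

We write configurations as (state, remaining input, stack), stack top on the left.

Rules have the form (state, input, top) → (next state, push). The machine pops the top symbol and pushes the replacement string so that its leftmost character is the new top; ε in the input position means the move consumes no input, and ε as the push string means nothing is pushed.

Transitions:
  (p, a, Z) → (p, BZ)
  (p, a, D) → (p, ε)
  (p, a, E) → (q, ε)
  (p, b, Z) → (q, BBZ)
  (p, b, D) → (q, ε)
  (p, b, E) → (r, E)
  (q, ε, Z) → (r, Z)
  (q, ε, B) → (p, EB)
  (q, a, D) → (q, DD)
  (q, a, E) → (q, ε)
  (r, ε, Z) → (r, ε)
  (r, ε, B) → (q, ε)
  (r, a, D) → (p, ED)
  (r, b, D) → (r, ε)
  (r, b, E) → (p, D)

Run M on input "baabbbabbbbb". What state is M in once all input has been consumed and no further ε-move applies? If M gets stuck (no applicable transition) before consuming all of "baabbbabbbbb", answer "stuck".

p

(p, baabbbabbbbb, Z) ⊢ (q, aabbbabbbbb, BBZ) ⊢ (p, aabbbabbbbb, EBBZ) ⊢ (q, abbbabbbbb, BBZ) ⊢ (p, abbbabbbbb, EBBZ) ⊢ (q, bbbabbbbb, BBZ) ⊢ (p, bbbabbbbb, EBBZ) ⊢ (r, bbabbbbb, EBBZ) ⊢ (p, babbbbb, DBBZ) ⊢ (q, abbbbb, BBZ) ⊢ (p, abbbbb, EBBZ) ⊢ (q, bbbbb, BBZ) ⊢ (p, bbbbb, EBBZ) ⊢ (r, bbbb, EBBZ) ⊢ (p, bbb, DBBZ) ⊢ (q, bb, BBZ) ⊢ (p, bb, EBBZ) ⊢ (r, b, EBBZ) ⊢ (p, ε, DBBZ)
All input consumed; M is in state p.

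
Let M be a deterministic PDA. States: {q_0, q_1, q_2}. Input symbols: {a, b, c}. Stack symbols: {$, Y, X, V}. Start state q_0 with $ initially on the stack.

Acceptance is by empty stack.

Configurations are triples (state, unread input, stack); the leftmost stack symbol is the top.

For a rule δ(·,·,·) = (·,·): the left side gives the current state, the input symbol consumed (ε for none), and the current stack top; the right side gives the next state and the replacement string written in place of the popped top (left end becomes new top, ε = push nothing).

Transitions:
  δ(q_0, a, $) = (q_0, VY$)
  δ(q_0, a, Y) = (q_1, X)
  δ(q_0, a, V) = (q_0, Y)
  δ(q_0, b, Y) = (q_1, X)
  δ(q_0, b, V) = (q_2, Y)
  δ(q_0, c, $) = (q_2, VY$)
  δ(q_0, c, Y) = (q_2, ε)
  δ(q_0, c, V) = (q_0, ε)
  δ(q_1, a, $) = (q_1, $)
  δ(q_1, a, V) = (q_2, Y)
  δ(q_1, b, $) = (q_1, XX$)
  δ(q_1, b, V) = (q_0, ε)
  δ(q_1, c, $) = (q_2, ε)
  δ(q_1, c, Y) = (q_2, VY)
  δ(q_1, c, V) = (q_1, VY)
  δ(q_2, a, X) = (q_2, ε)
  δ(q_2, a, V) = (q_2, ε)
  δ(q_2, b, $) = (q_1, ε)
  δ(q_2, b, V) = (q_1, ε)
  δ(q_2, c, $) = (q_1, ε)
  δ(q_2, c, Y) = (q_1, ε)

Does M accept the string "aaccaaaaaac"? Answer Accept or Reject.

Accept

(q_0, aaccaaaaaac, $)
  read a, top $: go to q_0, push VY$ → (q_0, accaaaaaac, VY$)
  read a, top V: go to q_0, push Y → (q_0, ccaaaaaac, YY$)
  read c, top Y: go to q_2, push ε → (q_2, caaaaaac, Y$)
  read c, top Y: go to q_1, push ε → (q_1, aaaaaac, $)
  read a, top $: go to q_1, push $ → (q_1, aaaaac, $)
  read a, top $: go to q_1, push $ → (q_1, aaaac, $)
  read a, top $: go to q_1, push $ → (q_1, aaac, $)
  read a, top $: go to q_1, push $ → (q_1, aac, $)
  read a, top $: go to q_1, push $ → (q_1, ac, $)
  read a, top $: go to q_1, push $ → (q_1, c, $)
  read c, top $: go to q_2, push ε → (q_2, ε, ε)
All input consumed and the stack is empty.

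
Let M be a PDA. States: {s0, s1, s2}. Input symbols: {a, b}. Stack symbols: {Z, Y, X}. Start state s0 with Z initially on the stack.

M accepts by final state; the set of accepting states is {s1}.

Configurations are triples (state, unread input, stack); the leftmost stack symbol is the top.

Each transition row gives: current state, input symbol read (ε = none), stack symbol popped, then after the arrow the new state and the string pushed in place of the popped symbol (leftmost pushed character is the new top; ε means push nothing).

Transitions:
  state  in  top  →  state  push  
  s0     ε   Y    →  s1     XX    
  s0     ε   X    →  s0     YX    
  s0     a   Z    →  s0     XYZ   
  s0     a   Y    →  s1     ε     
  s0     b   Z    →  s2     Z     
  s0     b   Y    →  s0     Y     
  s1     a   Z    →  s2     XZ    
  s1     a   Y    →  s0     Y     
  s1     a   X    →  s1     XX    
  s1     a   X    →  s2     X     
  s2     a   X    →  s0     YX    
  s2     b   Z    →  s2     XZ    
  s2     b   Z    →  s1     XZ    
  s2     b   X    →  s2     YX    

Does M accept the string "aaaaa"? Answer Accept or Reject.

Accept

One accepting computation: (s0, aaaaa, Z) ⊢ (s0, aaaa, XYZ) ⊢ (s0, aaaa, YXYZ) ⊢ (s1, aaa, XYZ) ⊢ (s1, aa, XXYZ) ⊢ (s1, a, XXXYZ) ⊢ (s1, ε, XXXXYZ)
All input consumed and state s1 ∈ F.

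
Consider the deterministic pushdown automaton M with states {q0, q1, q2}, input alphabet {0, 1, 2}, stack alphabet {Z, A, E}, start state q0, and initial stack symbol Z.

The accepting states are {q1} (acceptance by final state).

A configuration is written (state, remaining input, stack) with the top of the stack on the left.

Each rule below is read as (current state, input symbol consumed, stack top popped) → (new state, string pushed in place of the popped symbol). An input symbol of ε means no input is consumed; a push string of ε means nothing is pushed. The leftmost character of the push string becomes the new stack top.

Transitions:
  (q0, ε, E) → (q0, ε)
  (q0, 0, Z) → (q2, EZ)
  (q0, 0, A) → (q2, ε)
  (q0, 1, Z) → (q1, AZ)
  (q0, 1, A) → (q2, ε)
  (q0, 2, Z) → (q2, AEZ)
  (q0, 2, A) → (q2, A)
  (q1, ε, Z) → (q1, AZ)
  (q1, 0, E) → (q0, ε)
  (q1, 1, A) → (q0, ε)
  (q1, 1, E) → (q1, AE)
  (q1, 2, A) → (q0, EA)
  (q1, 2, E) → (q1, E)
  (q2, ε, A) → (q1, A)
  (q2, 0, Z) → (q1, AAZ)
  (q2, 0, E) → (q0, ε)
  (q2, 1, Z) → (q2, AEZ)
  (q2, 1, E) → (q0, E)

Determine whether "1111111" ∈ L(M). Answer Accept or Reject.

Accept

(q0, 1111111, Z)
  read 1, top Z: go to q1, push AZ → (q1, 111111, AZ)
  read 1, top A: go to q0, push ε → (q0, 11111, Z)
  read 1, top Z: go to q1, push AZ → (q1, 1111, AZ)
  read 1, top A: go to q0, push ε → (q0, 111, Z)
  read 1, top Z: go to q1, push AZ → (q1, 11, AZ)
  read 1, top A: go to q0, push ε → (q0, 1, Z)
  read 1, top Z: go to q1, push AZ → (q1, ε, AZ)
All input consumed; state q1 ∈ F.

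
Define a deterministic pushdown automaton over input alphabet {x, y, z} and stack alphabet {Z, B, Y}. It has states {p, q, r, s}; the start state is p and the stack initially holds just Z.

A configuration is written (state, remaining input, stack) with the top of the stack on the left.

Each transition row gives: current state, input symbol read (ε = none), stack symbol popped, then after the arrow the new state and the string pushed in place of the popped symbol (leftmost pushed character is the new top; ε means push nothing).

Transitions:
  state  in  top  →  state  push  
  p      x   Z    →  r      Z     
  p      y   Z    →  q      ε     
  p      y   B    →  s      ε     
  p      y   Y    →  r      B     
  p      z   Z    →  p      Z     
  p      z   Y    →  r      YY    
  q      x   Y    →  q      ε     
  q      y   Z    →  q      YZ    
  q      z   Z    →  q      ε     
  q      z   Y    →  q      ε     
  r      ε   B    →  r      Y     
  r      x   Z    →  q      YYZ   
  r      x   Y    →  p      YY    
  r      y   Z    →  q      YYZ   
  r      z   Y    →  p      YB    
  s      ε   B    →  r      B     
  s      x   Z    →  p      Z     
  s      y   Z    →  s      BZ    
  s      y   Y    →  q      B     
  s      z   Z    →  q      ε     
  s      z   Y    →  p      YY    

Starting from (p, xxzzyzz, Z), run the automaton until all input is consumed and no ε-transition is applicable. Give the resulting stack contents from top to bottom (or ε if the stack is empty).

(p, xxzzyzz, Z)
  read x, top Z: go to r, push Z → (r, xzzyzz, Z)
  read x, top Z: go to q, push YYZ → (q, zzyzz, YYZ)
  read z, top Y: go to q, push ε → (q, zyzz, YZ)
  read z, top Y: go to q, push ε → (q, yzz, Z)
  read y, top Z: go to q, push YZ → (q, zz, YZ)
  read z, top Y: go to q, push ε → (q, z, Z)
  read z, top Z: go to q, push ε → (q, ε, ε)
All input consumed in state q with stack ε.

ε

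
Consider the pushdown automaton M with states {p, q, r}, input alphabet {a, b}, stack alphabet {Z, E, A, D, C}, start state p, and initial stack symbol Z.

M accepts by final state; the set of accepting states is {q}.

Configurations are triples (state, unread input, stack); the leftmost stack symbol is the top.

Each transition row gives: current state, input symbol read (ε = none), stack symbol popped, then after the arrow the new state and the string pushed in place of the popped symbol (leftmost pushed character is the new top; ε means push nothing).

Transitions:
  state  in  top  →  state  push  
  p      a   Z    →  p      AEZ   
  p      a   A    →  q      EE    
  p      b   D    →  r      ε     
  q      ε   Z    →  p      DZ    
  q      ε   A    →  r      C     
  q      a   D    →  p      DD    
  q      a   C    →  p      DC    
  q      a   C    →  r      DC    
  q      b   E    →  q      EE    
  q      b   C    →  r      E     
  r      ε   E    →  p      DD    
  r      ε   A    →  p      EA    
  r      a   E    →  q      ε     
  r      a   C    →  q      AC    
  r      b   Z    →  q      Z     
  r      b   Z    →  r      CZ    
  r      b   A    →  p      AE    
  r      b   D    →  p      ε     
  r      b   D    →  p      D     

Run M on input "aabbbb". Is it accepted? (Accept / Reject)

One accepting computation: (p, aabbbb, Z) ⊢ (p, abbbb, AEZ) ⊢ (q, bbbb, EEEZ) ⊢ (q, bbb, EEEEZ) ⊢ (q, bb, EEEEEZ) ⊢ (q, b, EEEEEEZ) ⊢ (q, ε, EEEEEEEZ)
All input consumed and state q ∈ F.

Accept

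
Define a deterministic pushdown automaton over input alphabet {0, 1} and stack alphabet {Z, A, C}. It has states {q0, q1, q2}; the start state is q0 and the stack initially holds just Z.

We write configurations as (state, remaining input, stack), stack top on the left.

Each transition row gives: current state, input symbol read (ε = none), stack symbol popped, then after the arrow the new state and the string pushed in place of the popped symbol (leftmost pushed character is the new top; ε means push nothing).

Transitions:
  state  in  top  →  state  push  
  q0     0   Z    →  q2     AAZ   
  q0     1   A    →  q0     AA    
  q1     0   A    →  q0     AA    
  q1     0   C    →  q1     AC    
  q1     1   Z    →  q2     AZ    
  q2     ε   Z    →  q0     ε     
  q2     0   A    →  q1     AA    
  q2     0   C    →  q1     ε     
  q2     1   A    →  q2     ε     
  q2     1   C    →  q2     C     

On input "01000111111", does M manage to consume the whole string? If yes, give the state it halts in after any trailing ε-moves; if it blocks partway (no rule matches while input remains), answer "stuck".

stuck

(q0, 01000111111, Z)
  read 0, top Z: go to q2, push AAZ → (q2, 1000111111, AAZ)
  read 1, top A: go to q2, push ε → (q2, 000111111, AZ)
  read 0, top A: go to q1, push AA → (q1, 00111111, AAZ)
  read 0, top A: go to q0, push AA → (q0, 0111111, AAAZ)
No transition for (q0, 0, top A); M blocks with input 0111111 remaining.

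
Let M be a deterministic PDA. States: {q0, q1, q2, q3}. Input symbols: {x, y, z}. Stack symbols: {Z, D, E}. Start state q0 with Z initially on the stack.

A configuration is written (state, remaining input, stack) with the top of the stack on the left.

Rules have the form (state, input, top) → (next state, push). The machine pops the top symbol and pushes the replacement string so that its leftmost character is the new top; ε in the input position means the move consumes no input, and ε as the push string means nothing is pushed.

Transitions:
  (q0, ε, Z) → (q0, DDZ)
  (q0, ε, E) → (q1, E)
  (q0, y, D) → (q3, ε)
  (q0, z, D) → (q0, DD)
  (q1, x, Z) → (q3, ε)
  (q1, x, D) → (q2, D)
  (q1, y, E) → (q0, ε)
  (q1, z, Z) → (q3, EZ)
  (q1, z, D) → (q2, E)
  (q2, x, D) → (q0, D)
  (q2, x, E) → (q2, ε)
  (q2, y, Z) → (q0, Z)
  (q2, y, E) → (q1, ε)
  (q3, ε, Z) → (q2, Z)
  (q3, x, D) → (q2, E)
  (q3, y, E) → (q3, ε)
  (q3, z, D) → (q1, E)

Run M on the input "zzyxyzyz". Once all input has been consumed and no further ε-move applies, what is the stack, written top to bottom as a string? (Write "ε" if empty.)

(q0, zzyxyzyz, Z)
  ε-move, top Z: go to q0, push DDZ → (q0, zzyxyzyz, DDZ)
  read z, top D: go to q0, push DD → (q0, zyxyzyz, DDDZ)
  read z, top D: go to q0, push DD → (q0, yxyzyz, DDDDZ)
  read y, top D: go to q3, push ε → (q3, xyzyz, DDDZ)
  read x, top D: go to q2, push E → (q2, yzyz, EDDZ)
  read y, top E: go to q1, push ε → (q1, zyz, DDZ)
  read z, top D: go to q2, push E → (q2, yz, EDZ)
  read y, top E: go to q1, push ε → (q1, z, DZ)
  read z, top D: go to q2, push E → (q2, ε, EZ)
All input consumed in state q2 with stack EZ.

EZ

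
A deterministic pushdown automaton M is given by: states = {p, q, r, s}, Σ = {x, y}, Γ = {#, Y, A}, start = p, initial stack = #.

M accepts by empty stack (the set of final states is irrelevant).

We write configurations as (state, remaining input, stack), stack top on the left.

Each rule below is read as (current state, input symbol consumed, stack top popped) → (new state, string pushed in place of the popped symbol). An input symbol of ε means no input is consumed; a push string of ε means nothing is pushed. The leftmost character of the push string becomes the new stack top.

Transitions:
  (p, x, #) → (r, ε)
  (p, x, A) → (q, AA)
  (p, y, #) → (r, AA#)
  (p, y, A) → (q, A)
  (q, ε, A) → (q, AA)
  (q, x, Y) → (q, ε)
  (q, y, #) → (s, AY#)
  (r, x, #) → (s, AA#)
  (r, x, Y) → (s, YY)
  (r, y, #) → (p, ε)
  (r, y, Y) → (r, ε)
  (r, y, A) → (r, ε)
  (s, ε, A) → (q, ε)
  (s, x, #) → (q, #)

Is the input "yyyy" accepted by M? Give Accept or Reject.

Accept

(p, yyyy, #)
  read y, top #: go to r, push AA# → (r, yyy, AA#)
  read y, top A: go to r, push ε → (r, yy, A#)
  read y, top A: go to r, push ε → (r, y, #)
  read y, top #: go to p, push ε → (p, ε, ε)
All input consumed and the stack is empty.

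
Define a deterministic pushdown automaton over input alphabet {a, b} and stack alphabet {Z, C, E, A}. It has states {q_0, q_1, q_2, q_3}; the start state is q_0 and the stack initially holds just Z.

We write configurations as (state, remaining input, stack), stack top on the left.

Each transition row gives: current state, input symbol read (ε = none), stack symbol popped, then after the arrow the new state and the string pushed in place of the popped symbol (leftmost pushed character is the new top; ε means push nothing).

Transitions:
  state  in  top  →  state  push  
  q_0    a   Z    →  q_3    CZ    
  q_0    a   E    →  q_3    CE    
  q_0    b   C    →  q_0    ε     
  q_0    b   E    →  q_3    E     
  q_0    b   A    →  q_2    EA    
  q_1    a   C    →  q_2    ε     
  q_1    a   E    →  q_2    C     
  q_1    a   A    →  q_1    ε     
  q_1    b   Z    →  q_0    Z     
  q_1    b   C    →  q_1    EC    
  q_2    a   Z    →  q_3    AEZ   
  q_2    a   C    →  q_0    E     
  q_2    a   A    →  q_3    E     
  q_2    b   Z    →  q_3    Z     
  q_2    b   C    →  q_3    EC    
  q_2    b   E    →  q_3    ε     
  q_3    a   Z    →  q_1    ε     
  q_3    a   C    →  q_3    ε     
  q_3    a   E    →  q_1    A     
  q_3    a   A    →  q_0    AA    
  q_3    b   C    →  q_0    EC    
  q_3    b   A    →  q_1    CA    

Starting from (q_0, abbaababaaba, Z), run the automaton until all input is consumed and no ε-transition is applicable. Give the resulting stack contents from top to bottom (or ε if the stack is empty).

CCCZ

(q_0, abbaababaaba, Z) ⊢ (q_3, bbaababaaba, CZ) ⊢ (q_0, baababaaba, ECZ) ⊢ (q_3, aababaaba, ECZ) ⊢ (q_1, ababaaba, ACZ) ⊢ (q_1, babaaba, CZ) ⊢ (q_1, abaaba, ECZ) ⊢ (q_2, baaba, CCZ) ⊢ (q_3, aaba, ECCZ) ⊢ (q_1, aba, ACCZ) ⊢ (q_1, ba, CCZ) ⊢ (q_1, a, ECCZ) ⊢ (q_2, ε, CCCZ)
All input consumed in state q_2 with stack CCCZ.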